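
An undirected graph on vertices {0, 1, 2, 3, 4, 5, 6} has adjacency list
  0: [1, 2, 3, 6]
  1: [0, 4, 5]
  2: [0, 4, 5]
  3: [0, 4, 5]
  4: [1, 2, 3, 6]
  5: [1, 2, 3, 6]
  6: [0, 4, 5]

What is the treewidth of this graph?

A width-3 tree decomposition is:
Bags: B1 = {0, 1, 4, 5}  B2 = {0, 4, 5, 6}  B3 = {0, 2, 4, 5}  B4 = {0, 3, 4, 5}
Tree: B1–B2, B2–B3, B3–B4
Each bag holds 4 vertices, so the decomposition has width 3, which upper-bounds the treewidth. For the lower bound: the 4 vertex sets {1,4}, {0,6}, {5}, {2} are disjoint, each induces a connected subgraph, and every pair is joined by at least one edge of G. Contracting each set to a single vertex therefore yields K_{4} as a minor, and since treewidth is minor-monotone, tw(G) ≥ tw(K_{4}) = 3. Combining the bounds, tw(G) = 3.

3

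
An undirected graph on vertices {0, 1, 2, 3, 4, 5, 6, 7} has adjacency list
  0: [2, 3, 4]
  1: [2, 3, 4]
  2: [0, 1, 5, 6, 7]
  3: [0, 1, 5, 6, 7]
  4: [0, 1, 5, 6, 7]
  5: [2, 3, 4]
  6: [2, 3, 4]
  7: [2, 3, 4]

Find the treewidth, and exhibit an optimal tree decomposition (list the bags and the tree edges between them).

Every bag has size at most 4, so the width is 4 − 1 = 3 and tw(G) ≤ 3. For the lower bound: the 4 vertex sets {0,4}, {2,7}, {3}, {6} are disjoint, each induces a connected subgraph, and every pair is joined by at least one edge of G. Contracting each set to a single vertex therefore yields K_{4} as a minor, and since treewidth is minor-monotone, tw(G) ≥ tw(K_{4}) = 3. The upper and lower bounds meet at 3, so that is the treewidth.

Treewidth 3.
One such decomposition:
Bags: B1 = {0, 2, 3, 4}  B2 = {2, 3, 4, 7}  B3 = {2, 3, 4, 6}  B4 = {2, 3, 4, 5}  B5 = {1, 2, 3, 4}
Tree: B1–B2, B2–B3, B3–B4, B4–B5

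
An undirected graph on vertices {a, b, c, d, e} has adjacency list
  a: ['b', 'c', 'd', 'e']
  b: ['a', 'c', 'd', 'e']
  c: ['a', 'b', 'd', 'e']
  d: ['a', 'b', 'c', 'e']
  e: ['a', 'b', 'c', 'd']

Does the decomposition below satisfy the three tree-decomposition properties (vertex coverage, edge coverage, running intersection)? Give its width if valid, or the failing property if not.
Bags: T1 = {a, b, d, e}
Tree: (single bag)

A tree decomposition must satisfy three properties: every vertex lies in some bag; for every edge, both endpoints lie together in some bag; and for every vertex, the bags containing it form a connected subtree. Here vertex c appears in no bag, so the decomposition is invalid.

No — vertex c appears in no bag.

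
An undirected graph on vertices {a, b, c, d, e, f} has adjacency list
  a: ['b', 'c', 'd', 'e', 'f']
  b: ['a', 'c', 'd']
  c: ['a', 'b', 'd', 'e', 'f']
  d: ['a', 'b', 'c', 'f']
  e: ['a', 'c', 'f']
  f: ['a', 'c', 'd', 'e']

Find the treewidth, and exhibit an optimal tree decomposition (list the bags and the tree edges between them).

Treewidth 3.
One optimal decomposition is:
Bags: B1 = {a, b, c, d}  B2 = {a, c, d, f}  B3 = {a, c, e, f}
Tree: B1–B2, B2–B3

Every bag has size at most 4, so the width is 4 − 1 = 3 and tw(G) ≤ 3. For the lower bound, the 4 vertices {a, c, d, f} are pairwise adjacent, and any tree decomposition puts a clique entirely inside one bag — forcing width ≥ 3. Combining the bounds, tw(G) = 3.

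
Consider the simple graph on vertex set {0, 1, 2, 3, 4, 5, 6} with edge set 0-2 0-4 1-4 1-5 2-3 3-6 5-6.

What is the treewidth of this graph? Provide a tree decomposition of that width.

The largest bag has 3 vertices, giving width 2; this decomposition certifies tw(G) ≤ 2. The edges 5–6–3–2–0–4–1–5 form a cycle, so G is not a tree and its treewidth is at least 2. The upper and lower bounds meet at 2, so that is the treewidth.

Treewidth 2.
One optimal decomposition is:
Bags: B1 = {3, 5, 6}  B2 = {2, 3, 5}  B3 = {0, 2, 5}  B4 = {0, 4, 5}  B5 = {1, 4, 5}
Tree: B1–B2, B2–B3, B3–B4, B4–B5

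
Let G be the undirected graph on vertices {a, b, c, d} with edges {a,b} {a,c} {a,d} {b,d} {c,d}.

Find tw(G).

A width-2 tree decomposition is:
Bags: B1 = {a, c, d}  B2 = {a, b, d}
Tree: B1–B2
The largest bag has 3 vertices, giving width 2; this decomposition certifies tw(G) ≤ 2. On the other hand G contains the 3-clique {a, c, d}. A clique must lie in a single bag of any decomposition, so no decomposition can have width below 2. Hence tw(G) = 2 exactly.

2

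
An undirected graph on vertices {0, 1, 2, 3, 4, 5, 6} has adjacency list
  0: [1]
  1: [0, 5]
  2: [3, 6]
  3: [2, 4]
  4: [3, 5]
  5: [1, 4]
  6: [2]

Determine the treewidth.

A width-1 tree decomposition is:
Bags: B1 = {2, 6}  B2 = {2, 3}  B3 = {3, 4}  B4 = {4, 5}  B5 = {1, 5}  B6 = {0, 1}
Tree: B1–B2, B2–B3, B3–B4, B4–B5, B5–B6
The largest bag has 2 vertices, giving width 1; this decomposition certifies tw(G) ≤ 1. G has an edge, so its treewidth is at least 1. Combining the bounds, tw(G) = 1.

1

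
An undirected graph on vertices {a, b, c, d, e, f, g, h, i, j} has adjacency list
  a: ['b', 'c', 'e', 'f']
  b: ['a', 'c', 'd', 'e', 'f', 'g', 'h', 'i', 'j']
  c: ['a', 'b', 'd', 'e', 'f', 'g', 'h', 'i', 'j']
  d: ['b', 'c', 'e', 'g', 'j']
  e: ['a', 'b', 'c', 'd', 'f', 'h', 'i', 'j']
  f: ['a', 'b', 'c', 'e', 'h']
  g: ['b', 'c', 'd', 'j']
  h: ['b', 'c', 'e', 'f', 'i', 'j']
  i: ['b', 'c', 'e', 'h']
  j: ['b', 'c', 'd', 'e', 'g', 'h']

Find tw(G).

A width-4 tree decomposition is:
Bags: B1 = {b, c, d, e, j}  B2 = {b, c, e, h, j}  B3 = {b, c, e, f, h}  B4 = {b, c, e, h, i}  B5 = {b, c, d, g, j}  B6 = {a, b, c, e, f}
Tree: B1–B2, B2–B3, B2–B4, B1–B5, B3–B6
Each bag holds 5 vertices, so the decomposition has width 4, which upper-bounds the treewidth. Conversely, {b, c, d, g, j} is a clique of size 5, and the vertices of any clique must share a bag in every tree decomposition; so some bag has ≥ 5 vertices and tw(G) ≥ 4. Hence tw(G) = 4 exactly.

4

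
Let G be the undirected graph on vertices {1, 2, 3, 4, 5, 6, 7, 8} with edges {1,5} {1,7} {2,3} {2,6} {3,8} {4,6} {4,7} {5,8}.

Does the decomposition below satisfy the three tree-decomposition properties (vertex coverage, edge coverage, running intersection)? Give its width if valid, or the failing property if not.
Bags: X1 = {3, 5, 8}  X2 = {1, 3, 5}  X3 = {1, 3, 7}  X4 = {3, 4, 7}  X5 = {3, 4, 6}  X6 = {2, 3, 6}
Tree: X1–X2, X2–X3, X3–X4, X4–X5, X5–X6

Yes; width 2.

Vertex coverage: the bags together contain {1, 2, 3, 4, 5, 6, 7, 8}, the full vertex set. Edge coverage: each edge of G has both endpoints in at least one bag. Running intersection: for every vertex, the bags containing it form a connected subtree. All three properties hold, so this is a valid tree decomposition of width max|bag| − 1 = 2, and hence tw(G) ≤ 2.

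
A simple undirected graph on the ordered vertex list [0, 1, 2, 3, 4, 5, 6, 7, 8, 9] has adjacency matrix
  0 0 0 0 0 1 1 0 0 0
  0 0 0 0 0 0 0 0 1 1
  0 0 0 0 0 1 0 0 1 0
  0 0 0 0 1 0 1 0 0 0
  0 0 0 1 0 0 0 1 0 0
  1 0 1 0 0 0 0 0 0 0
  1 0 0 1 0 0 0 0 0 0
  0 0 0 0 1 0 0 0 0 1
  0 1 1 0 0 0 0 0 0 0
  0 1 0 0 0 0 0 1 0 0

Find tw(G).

2

A width-2 tree decomposition is:
Bags: B1 = {0, 3, 6}  B2 = {0, 3, 4}  B3 = {0, 4, 7}  B4 = {0, 7, 9}  B5 = {0, 1, 9}  B6 = {0, 1, 8}  B7 = {0, 2, 8}  B8 = {0, 2, 5}
Tree: B1–B2, B2–B3, B3–B4, B4–B5, B5–B6, B6–B7, B7–B8
The largest bag has 3 vertices, giving width 2; this decomposition certifies tw(G) ≤ 2. The edges 0–6–3–4–7–9–1–8–2–5–0 form a cycle, so G is not a tree and its treewidth is at least 2. The upper and lower bounds meet at 2, so that is the treewidth.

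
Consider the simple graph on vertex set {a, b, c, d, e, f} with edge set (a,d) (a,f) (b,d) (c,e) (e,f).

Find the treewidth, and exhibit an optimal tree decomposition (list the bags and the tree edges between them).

Treewidth 1.
Bags: B1 = {c, e}  B2 = {e, f}  B3 = {a, f}  B4 = {a, d}  B5 = {b, d}
Tree: B1–B2, B2–B3, B3–B4, B4–B5

Each bag holds 2 vertices, so the decomposition has width 1, which upper-bounds the treewidth. G has an edge, so its treewidth is at least 1. Therefore the treewidth is 1.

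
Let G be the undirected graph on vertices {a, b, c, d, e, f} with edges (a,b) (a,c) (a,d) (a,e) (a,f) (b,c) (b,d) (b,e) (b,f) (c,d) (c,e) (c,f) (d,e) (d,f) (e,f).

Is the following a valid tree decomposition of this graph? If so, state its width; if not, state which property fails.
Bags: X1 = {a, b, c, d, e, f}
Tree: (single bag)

Yes; width 5.

Vertex coverage: the bags together contain {a, b, c, d, e, f}, the full vertex set. Edge coverage: each edge of G has both endpoints in at least one bag. Running intersection: for every vertex, the bags containing it form a connected subtree. All three properties hold, so this is a valid tree decomposition of width max|bag| − 1 = 5, and hence tw(G) ≤ 5.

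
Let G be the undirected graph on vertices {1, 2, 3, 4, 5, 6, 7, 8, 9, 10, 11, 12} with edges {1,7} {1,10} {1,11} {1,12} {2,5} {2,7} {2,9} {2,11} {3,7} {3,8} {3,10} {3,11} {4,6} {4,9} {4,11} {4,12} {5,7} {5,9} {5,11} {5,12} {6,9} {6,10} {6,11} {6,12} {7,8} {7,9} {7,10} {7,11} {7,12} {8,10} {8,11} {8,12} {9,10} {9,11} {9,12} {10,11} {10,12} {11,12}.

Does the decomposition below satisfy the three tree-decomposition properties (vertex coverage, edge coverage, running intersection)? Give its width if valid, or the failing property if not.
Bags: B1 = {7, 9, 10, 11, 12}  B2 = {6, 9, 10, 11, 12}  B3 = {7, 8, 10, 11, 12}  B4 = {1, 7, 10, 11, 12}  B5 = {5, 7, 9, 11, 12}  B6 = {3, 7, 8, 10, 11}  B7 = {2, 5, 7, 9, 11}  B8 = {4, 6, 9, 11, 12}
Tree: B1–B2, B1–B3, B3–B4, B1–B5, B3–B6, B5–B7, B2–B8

Yes; width 4.

Every vertex of G appears in some bag (union = {1, 2, 3, 4, 5, 6, 7, 8, 9, 10, 11, 12}); every edge is covered by a bag; and for each vertex v the set of bags containing v is connected in the bag tree. The decomposition is therefore valid. The largest bag has 5 vertices, so the width is 4.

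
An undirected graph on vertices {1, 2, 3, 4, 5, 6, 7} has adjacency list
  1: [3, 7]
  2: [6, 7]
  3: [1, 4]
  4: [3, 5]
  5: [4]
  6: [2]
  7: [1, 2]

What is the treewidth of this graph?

A width-1 tree decomposition is:
Bags: B1 = {4, 5}  B2 = {3, 4}  B3 = {1, 3}  B4 = {1, 7}  B5 = {2, 7}  B6 = {2, 6}
Tree: B1–B2, B2–B3, B3–B4, B4–B5, B5–B6
Each bag holds 2 vertices, so the decomposition has width 1, which upper-bounds the treewidth. Since G has at least one edge (e.g. 5–4), it is not an edgeless graph, so tw(G) ≥ 1. The upper and lower bounds meet at 1, so that is the treewidth.

1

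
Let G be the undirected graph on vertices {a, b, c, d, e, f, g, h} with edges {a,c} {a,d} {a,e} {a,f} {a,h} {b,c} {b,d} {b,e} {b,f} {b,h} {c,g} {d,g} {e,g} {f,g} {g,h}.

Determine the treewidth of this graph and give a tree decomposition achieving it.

Every bag has size at most 4, so the width is 4 − 1 = 3 and tw(G) ≤ 3. For the lower bound: the 4 vertex sets {a,c}, {b,h}, {g}, {f} are disjoint, each induces a connected subgraph, and every pair is joined by at least one edge of G. Contracting each set to a single vertex therefore yields K_{4} as a minor, and since treewidth is minor-monotone, tw(G) ≥ tw(K_{4}) = 3. Hence tw(G) = 3 exactly.

Treewidth 3.
One optimal decomposition is:
Bags: B1 = {a, b, c, g}  B2 = {a, b, g, h}  B3 = {a, b, f, g}  B4 = {a, b, d, g}  B5 = {a, b, e, g}
Tree: B1–B2, B2–B3, B3–B4, B4–B5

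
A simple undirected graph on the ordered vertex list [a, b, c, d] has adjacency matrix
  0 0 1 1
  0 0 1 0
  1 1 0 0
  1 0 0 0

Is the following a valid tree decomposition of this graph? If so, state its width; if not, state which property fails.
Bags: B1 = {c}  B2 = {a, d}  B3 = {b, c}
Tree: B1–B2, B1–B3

No — edge (a,c) lies in no bag.

A tree decomposition must satisfy three properties: every vertex lies in some bag; for every edge, both endpoints lie together in some bag; and for every vertex, the bags containing it form a connected subtree. Here edge (a,c) lies in no bag, so the decomposition is invalid.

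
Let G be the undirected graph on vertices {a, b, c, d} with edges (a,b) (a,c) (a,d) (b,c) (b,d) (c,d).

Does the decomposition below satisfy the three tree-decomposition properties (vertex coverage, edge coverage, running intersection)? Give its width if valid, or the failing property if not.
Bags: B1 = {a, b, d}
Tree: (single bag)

A tree decomposition must satisfy three properties: every vertex lies in some bag; for every edge, both endpoints lie together in some bag; and for every vertex, the bags containing it form a connected subtree. Here vertex c appears in no bag, so the decomposition is invalid.

No — vertex c appears in no bag.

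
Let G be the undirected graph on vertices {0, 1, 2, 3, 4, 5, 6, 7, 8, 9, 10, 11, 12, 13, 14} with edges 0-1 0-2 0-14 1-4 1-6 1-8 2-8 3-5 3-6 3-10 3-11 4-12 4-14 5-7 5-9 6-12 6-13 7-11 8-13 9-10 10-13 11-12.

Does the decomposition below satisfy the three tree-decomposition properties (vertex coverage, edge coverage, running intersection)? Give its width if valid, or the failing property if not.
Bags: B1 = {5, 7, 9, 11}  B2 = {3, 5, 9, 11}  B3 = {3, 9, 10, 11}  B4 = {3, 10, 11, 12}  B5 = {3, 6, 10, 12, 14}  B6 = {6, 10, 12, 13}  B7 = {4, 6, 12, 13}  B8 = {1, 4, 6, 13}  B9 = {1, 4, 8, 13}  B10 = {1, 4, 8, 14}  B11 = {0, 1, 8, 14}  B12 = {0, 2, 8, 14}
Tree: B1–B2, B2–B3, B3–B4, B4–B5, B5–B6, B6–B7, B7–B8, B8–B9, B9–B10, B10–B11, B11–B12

No — bags containing vertex 14 are not connected in the tree.

A tree decomposition must satisfy three properties: every vertex lies in some bag; for every edge, both endpoints lie together in some bag; and for every vertex, the bags containing it form a connected subtree. Here bags containing vertex 14 are not connected in the tree, so the decomposition is invalid.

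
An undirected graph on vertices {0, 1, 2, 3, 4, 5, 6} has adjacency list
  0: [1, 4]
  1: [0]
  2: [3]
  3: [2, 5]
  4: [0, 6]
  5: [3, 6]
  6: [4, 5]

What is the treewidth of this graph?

A width-1 tree decomposition is:
Bags: B1 = {0, 1}  B2 = {0, 4}  B3 = {4, 6}  B4 = {5, 6}  B5 = {3, 5}  B6 = {2, 3}
Tree: B1–B2, B2–B3, B3–B4, B4–B5, B5–B6
Each bag holds 2 vertices, so the decomposition has width 1, which upper-bounds the treewidth. Any graph with an edge has treewidth ≥ 1, and G has the edge 1–0. Therefore the treewidth is 1.

1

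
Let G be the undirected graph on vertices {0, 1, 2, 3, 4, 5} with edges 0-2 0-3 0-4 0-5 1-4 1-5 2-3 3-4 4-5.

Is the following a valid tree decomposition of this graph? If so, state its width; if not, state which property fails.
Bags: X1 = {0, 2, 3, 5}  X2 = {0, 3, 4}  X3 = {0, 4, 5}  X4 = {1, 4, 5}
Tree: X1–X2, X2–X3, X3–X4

A tree decomposition must satisfy three properties: every vertex lies in some bag; for every edge, both endpoints lie together in some bag; and for every vertex, the bags containing it form a connected subtree. Here bags containing vertex 5 are not connected in the tree, so the decomposition is invalid.

No — bags containing vertex 5 are not connected in the tree.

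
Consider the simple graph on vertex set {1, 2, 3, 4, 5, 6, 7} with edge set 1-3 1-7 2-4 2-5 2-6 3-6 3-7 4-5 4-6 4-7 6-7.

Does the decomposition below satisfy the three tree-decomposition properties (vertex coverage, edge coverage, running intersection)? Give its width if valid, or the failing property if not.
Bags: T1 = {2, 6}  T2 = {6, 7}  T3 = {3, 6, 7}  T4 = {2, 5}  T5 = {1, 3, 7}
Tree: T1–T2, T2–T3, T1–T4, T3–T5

No — vertex 4 appears in no bag.

A tree decomposition must satisfy three properties: every vertex lies in some bag; for every edge, both endpoints lie together in some bag; and for every vertex, the bags containing it form a connected subtree. Here vertex 4 appears in no bag, so the decomposition is invalid.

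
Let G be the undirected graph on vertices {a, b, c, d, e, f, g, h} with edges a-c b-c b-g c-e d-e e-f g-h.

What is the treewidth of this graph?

1

A width-1 tree decomposition is:
Bags: B1 = {e, f}  B2 = {d, e}  B3 = {c, e}  B4 = {b, c}  B5 = {b, g}  B6 = {g, h}  B7 = {a, c}
Tree: B1–B2, B2–B3, B3–B4, B4–B5, B5–B6, B4–B7
Each bag holds 2 vertices, so the decomposition has width 1, which upper-bounds the treewidth. G has an edge, so its treewidth is at least 1. Hence tw(G) = 1 exactly.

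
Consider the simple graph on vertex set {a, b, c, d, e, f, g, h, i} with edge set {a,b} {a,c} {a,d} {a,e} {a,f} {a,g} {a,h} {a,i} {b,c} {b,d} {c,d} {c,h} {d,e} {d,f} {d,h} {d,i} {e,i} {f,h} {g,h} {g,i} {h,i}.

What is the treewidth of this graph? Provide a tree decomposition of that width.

Treewidth 3.
Bags: B1 = {a, d, h, i}  B2 = {a, d, f, h}  B3 = {a, d, e, i}  B4 = {a, c, d, h}  B5 = {a, b, c, d}  B6 = {a, g, h, i}
Tree: B1–B2, B1–B3, B1–B4, B4–B5, B1–B6

The largest bag has 4 vertices, giving width 3; this decomposition certifies tw(G) ≤ 3. On the other hand G contains the 4-clique {a, d, e, i}. A clique must lie in a single bag of any decomposition, so no decomposition can have width below 3. The upper and lower bounds meet at 3, so that is the treewidth.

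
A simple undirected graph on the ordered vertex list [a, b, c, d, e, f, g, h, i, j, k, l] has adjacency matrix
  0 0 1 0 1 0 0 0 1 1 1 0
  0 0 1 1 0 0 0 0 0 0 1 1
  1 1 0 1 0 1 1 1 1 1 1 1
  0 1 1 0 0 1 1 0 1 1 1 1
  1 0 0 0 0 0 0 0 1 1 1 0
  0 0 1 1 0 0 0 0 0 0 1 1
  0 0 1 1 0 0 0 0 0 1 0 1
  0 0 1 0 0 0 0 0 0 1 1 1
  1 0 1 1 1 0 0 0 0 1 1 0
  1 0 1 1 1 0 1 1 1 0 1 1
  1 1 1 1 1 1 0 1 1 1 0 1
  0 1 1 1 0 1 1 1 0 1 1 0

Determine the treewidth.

A width-4 tree decomposition is:
Bags: B1 = {c, d, g, j, l}  B2 = {c, d, j, k, l}  B3 = {c, d, i, j, k}  B4 = {a, c, i, j, k}  B5 = {c, d, f, k, l}  B6 = {c, h, j, k, l}  B7 = {b, c, d, k, l}  B8 = {a, e, i, j, k}
Tree: B1–B2, B2–B3, B3–B4, B2–B5, B2–B6, B5–B7, B4–B8
Each bag holds 5 vertices, so the decomposition has width 4, which upper-bounds the treewidth. For the lower bound, the 5 vertices {c, d, g, j, l} are pairwise adjacent, and any tree decomposition puts a clique entirely inside one bag — forcing width ≥ 4. Combining the bounds, tw(G) = 4.

4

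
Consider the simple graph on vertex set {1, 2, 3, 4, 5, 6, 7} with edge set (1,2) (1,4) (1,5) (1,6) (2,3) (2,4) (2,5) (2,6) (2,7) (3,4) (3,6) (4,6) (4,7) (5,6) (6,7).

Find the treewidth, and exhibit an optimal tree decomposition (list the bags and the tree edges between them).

Treewidth 3.
One such decomposition:
Bags: B1 = {1, 2, 4, 6}  B2 = {2, 3, 4, 6}  B3 = {2, 4, 6, 7}  B4 = {1, 2, 5, 6}
Tree: B1–B2, B2–B3, B1–B4

Each bag holds 4 vertices, so the decomposition has width 3, which upper-bounds the treewidth. For the lower bound, the 4 vertices {1, 2, 4, 6} are pairwise adjacent, and any tree decomposition puts a clique entirely inside one bag — forcing width ≥ 3. The upper and lower bounds meet at 3, so that is the treewidth.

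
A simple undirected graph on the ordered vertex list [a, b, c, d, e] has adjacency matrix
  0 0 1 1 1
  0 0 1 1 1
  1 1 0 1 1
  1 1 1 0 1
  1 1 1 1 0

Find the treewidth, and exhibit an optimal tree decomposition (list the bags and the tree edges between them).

Treewidth 3.
Bags: B1 = {b, c, d, e}  B2 = {a, c, d, e}
Tree: B1–B2

Each bag holds 4 vertices, so the decomposition has width 3, which upper-bounds the treewidth. On the other hand G contains the 4-clique {a, c, d, e}. A clique must lie in a single bag of any decomposition, so no decomposition can have width below 3. Therefore the treewidth is 3.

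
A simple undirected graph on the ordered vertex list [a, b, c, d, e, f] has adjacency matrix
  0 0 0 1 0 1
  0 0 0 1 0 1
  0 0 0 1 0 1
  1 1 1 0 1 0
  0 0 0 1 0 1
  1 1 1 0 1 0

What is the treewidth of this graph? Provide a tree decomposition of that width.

Treewidth 2.
Bags: B1 = {b, d, f}  B2 = {a, d, f}  B3 = {d, e, f}  B4 = {c, d, f}
Tree: B1–B2, B2–B3, B3–B4

Each bag holds 3 vertices, so the decomposition has width 2, which upper-bounds the treewidth. For the lower bound, G contains the cycle f–b–d–a–f, so G is not a forest; only forests have treewidth ≤ 1, hence tw(G) ≥ 2. Therefore the treewidth is 2.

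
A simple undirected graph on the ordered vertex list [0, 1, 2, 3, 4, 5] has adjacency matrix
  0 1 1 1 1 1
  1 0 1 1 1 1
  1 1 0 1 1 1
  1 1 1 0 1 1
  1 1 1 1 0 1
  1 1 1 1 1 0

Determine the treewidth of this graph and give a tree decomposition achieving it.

Treewidth 5.
One optimal decomposition is:
Bags: B1 = {0, 1, 2, 3, 4, 5}
Tree: (single bag)

With just one bag of size 6, the width is 6 − 1 = 5, so tw(G) ≤ 5. Conversely, {0, 1, 2, 3, 4, 5} is a clique of size 6, and the vertices of any clique must share a bag in every tree decomposition; so some bag has ≥ 6 vertices and tw(G) ≥ 5. Combining the bounds, tw(G) = 5.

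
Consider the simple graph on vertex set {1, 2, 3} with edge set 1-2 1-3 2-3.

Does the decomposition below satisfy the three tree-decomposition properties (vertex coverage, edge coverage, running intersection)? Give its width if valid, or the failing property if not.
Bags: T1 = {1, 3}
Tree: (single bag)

A tree decomposition must satisfy three properties: every vertex lies in some bag; for every edge, both endpoints lie together in some bag; and for every vertex, the bags containing it form a connected subtree. Here vertex 2 appears in no bag, so the decomposition is invalid.

No — vertex 2 appears in no bag.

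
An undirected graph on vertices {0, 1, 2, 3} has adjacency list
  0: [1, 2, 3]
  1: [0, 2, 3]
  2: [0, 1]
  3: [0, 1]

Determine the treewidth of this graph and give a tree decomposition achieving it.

Treewidth 2.
One such decomposition:
Bags: B1 = {0, 1, 2}  B2 = {0, 1, 3}
Tree: B1–B2

Every bag has size at most 3, so the width is 3 − 1 = 2 and tw(G) ≤ 2. Conversely, {0, 1, 2} is a clique of size 3, and the vertices of any clique must share a bag in every tree decomposition; so some bag has ≥ 3 vertices and tw(G) ≥ 2. Hence tw(G) = 2 exactly.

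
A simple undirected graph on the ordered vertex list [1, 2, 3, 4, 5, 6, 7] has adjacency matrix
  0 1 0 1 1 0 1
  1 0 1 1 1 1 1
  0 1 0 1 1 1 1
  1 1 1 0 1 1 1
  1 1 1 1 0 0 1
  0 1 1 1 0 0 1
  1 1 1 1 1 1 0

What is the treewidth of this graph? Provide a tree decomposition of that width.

Every bag has size at most 5, so the width is 5 − 1 = 4 and tw(G) ≤ 4. For the lower bound, the 5 vertices {1, 2, 4, 5, 7} are pairwise adjacent, and any tree decomposition puts a clique entirely inside one bag — forcing width ≥ 4. Hence tw(G) = 4 exactly.

Treewidth 4.
Bags: B1 = {2, 3, 4, 5, 7}  B2 = {2, 3, 4, 6, 7}  B3 = {1, 2, 4, 5, 7}
Tree: B1–B2, B1–B3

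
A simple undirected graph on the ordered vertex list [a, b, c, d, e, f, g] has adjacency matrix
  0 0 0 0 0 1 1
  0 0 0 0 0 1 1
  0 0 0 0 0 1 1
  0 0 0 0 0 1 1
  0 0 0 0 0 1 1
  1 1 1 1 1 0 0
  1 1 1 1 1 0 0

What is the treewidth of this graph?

A width-2 tree decomposition is:
Bags: B1 = {b, f, g}  B2 = {a, f, g}  B3 = {c, f, g}  B4 = {e, f, g}  B5 = {d, f, g}
Tree: B1–B2, B2–B3, B3–B4, B4–B5
Each bag holds 3 vertices, so the decomposition has width 2, which upper-bounds the treewidth. Since f–b–g–a–f is a cycle in G, G is not acyclic. Forests are exactly the graphs of treewidth ≤ 1, so tw(G) ≥ 2. Hence tw(G) = 2 exactly.

2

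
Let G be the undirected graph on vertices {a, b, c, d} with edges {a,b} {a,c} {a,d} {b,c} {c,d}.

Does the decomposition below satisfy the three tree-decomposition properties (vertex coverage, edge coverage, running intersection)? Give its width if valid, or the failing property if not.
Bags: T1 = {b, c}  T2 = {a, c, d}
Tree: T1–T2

A tree decomposition must satisfy three properties: every vertex lies in some bag; for every edge, both endpoints lie together in some bag; and for every vertex, the bags containing it form a connected subtree. Here edge (a,b) lies in no bag, so the decomposition is invalid.

No — edge (a,b) lies in no bag.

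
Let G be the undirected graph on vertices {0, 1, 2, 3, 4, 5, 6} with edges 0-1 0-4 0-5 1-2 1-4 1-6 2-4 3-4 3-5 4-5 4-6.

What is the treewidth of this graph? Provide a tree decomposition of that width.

The largest bag has 3 vertices, giving width 2; this decomposition certifies tw(G) ≤ 2. Conversely, {0, 1, 4} is a clique of size 3, and the vertices of any clique must share a bag in every tree decomposition; so some bag has ≥ 3 vertices and tw(G) ≥ 2. Combining the bounds, tw(G) = 2.

Treewidth 2.
One optimal decomposition is:
Bags: B1 = {0, 1, 4}  B2 = {1, 4, 6}  B3 = {1, 2, 4}  B4 = {0, 4, 5}  B5 = {3, 4, 5}
Tree: B1–B2, B1–B3, B1–B4, B4–B5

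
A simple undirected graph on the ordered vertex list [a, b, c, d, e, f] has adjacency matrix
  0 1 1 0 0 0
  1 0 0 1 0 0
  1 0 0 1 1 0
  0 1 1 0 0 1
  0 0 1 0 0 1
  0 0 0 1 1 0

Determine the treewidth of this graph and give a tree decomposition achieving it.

Treewidth 2.
Bags: B1 = {a, b, d}  B2 = {a, c, d}  B3 = {c, d, f}  B4 = {c, e, f}
Tree: B1–B2, B2–B3, B3–B4

Every bag has size at most 3, so the width is 3 − 1 = 2 and tw(G) ≤ 2. For the lower bound, G contains the cycle b–a–c–d–b, so G is not a forest; only forests have treewidth ≤ 1, hence tw(G) ≥ 2. Combining the bounds, tw(G) = 2.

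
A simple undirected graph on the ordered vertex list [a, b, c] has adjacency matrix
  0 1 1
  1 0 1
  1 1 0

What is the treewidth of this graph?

A width-2 tree decomposition is:
Bags: B1 = {a, b, c}
Tree: (single bag)
With just one bag of size 3, the width is 3 − 1 = 2, so tw(G) ≤ 2. Conversely, {a, b, c} is a clique of size 3, and the vertices of any clique must share a bag in every tree decomposition; so some bag has ≥ 3 vertices and tw(G) ≥ 2. Combining the bounds, tw(G) = 2.

2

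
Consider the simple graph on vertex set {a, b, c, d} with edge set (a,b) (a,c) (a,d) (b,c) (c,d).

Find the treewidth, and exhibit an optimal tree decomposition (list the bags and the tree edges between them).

Treewidth 2.
One such decomposition:
Bags: B1 = {a, b, c}  B2 = {a, c, d}
Tree: B1–B2

The largest bag has 3 vertices, giving width 2; this decomposition certifies tw(G) ≤ 2. On the other hand G contains the 3-clique {a, c, d}. A clique must lie in a single bag of any decomposition, so no decomposition can have width below 2. Hence tw(G) = 2 exactly.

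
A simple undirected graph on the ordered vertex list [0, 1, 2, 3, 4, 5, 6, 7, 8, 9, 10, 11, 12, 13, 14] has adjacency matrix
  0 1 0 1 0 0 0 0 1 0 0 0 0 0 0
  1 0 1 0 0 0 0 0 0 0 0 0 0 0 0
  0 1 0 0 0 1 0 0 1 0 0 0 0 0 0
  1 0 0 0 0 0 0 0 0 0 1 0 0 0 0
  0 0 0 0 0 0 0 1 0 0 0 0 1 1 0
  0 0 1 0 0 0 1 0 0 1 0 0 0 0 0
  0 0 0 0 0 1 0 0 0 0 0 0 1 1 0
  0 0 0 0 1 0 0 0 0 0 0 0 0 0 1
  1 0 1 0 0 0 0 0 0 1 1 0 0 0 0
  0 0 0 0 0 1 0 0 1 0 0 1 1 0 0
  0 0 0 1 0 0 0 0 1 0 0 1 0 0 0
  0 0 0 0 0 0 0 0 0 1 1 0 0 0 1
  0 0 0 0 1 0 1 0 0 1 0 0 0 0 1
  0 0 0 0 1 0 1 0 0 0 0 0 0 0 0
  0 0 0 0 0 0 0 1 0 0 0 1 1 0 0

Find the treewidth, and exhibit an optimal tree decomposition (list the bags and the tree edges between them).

Every bag has size at most 4, so the width is 4 − 1 = 3 and tw(G) ≤ 3. For the lower bound: the 4 vertex sets {4,7,13}, {14}, {12}, {5,6,9,11} are disjoint, each induces a connected subgraph, and every pair is joined by at least one edge of G. Contracting each set to a single vertex therefore yields K_{4} as a minor, and since treewidth is minor-monotone, tw(G) ≥ tw(K_{4}) = 3. Combining the bounds, tw(G) = 3.

Treewidth 3.
One such decomposition:
Bags: B1 = {4, 7, 13, 14}  B2 = {4, 12, 13, 14}  B3 = {6, 12, 13, 14}  B4 = {6, 11, 12, 14}  B5 = {6, 9, 11, 12}  B6 = {5, 6, 9, 11}  B7 = {5, 9, 10, 11}  B8 = {5, 8, 9, 10}  B9 = {2, 5, 8, 10}  B10 = {2, 3, 8, 10}  B11 = {0, 2, 3, 8}  B12 = {0, 1, 2, 3}
Tree: B1–B2, B2–B3, B3–B4, B4–B5, B5–B6, B6–B7, B7–B8, B8–B9, B9–B10, B10–B11, B11–B12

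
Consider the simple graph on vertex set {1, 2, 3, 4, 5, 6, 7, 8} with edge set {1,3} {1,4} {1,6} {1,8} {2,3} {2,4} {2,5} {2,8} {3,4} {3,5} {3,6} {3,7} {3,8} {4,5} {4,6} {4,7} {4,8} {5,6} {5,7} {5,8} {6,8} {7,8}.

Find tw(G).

A width-4 tree decomposition is:
Bags: B1 = {1, 3, 4, 6, 8}  B2 = {3, 4, 5, 6, 8}  B3 = {3, 4, 5, 7, 8}  B4 = {2, 3, 4, 5, 8}
Tree: B1–B2, B2–B3, B2–B4
Each bag holds 5 vertices, so the decomposition has width 4, which upper-bounds the treewidth. Conversely, {1, 3, 4, 6, 8} is a clique of size 5, and the vertices of any clique must share a bag in every tree decomposition; so some bag has ≥ 5 vertices and tw(G) ≥ 4. Hence tw(G) = 4 exactly.

4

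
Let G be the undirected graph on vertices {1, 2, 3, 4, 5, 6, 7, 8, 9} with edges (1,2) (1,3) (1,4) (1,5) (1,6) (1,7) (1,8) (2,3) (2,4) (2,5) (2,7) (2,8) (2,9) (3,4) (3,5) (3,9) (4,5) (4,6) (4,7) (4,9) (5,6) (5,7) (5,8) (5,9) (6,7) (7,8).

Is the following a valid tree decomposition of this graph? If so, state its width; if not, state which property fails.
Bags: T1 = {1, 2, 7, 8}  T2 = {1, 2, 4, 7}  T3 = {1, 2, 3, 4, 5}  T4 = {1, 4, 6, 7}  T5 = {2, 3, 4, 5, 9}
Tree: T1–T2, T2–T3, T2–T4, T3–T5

A tree decomposition must satisfy three properties: every vertex lies in some bag; for every edge, both endpoints lie together in some bag; and for every vertex, the bags containing it form a connected subtree. Here edge (5,7) lies in no bag, so the decomposition is invalid.

No — edge (5,7) lies in no bag.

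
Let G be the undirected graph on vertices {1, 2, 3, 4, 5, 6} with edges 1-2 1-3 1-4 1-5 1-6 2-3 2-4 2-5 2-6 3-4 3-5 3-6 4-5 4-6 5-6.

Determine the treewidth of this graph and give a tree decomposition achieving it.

A single bag containing all 6 vertices is trivially a valid decomposition of width 5. On the other hand G contains the 6-clique {1, 2, 3, 4, 5, 6}. A clique must lie in a single bag of any decomposition, so no decomposition can have width below 5. Combining the bounds, tw(G) = 5.

Treewidth 5.
Bags: B1 = {1, 2, 3, 4, 5, 6}
Tree: (single bag)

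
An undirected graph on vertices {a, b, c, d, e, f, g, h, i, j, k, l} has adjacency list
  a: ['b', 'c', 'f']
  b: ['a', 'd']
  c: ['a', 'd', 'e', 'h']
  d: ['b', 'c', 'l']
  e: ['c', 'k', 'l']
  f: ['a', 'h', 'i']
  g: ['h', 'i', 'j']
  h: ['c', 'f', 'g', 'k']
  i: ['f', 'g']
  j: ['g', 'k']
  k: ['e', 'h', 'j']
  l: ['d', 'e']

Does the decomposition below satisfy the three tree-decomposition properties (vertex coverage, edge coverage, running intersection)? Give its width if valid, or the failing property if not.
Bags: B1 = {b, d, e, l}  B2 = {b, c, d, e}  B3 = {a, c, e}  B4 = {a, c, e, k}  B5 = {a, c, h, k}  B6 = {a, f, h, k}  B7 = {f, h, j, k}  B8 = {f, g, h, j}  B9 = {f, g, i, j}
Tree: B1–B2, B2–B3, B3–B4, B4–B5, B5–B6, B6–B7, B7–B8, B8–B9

A tree decomposition must satisfy three properties: every vertex lies in some bag; for every edge, both endpoints lie together in some bag; and for every vertex, the bags containing it form a connected subtree. Here edge (b,a) lies in no bag, so the decomposition is invalid.

No — edge (b,a) lies in no bag.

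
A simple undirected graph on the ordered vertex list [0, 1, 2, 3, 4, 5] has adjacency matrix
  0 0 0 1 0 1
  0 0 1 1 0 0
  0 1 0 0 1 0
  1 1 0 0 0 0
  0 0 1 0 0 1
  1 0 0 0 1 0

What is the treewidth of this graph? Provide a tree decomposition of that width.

The largest bag has 3 vertices, giving width 2; this decomposition certifies tw(G) ≤ 2. The edges 0–5–4–2–1–3–0 form a cycle, so G is not a tree and its treewidth is at least 2. Hence tw(G) = 2 exactly.

Treewidth 2.
Bags: B1 = {0, 4, 5}  B2 = {0, 2, 4}  B3 = {0, 1, 2}  B4 = {0, 1, 3}
Tree: B1–B2, B2–B3, B3–B4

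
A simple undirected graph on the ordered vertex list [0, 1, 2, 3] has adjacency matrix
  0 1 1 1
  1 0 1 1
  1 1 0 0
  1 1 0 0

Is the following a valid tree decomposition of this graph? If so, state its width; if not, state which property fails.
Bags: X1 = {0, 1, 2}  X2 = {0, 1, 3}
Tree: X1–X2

Every vertex of G appears in some bag (union = {0, 1, 2, 3}); every edge is covered by a bag; and for each vertex v the set of bags containing v is connected in the bag tree. The decomposition is therefore valid. The largest bag has 3 vertices, so the width is 2.

Yes; width 2.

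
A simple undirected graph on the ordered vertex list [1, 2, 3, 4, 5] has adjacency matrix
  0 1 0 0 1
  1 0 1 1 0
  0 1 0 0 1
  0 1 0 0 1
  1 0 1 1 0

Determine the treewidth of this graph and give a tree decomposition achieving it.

The largest bag has 3 vertices, giving width 2; this decomposition certifies tw(G) ≤ 2. The edges 2–3–5–1–2 form a cycle, so G is not a tree and its treewidth is at least 2. Therefore the treewidth is 2.

Treewidth 2.
Bags: B1 = {2, 3, 5}  B2 = {1, 2, 5}  B3 = {2, 4, 5}
Tree: B1–B2, B2–B3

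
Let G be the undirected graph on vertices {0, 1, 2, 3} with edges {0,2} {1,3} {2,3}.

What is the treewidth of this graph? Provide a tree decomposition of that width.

Each bag holds 2 vertices, so the decomposition has width 1, which upper-bounds the treewidth. Any graph with an edge has treewidth ≥ 1, and G has the edge 3–2. Hence tw(G) = 1 exactly.

Treewidth 1.
One such decomposition:
Bags: B1 = {2, 3}  B2 = {1, 3}  B3 = {0, 2}
Tree: B1–B2, B1–B3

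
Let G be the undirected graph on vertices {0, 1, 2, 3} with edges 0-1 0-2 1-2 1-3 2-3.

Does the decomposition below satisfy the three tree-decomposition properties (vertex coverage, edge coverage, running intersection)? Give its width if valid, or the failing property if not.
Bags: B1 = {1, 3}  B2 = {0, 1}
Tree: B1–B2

No — vertex 2 appears in no bag.

A tree decomposition must satisfy three properties: every vertex lies in some bag; for every edge, both endpoints lie together in some bag; and for every vertex, the bags containing it form a connected subtree. Here vertex 2 appears in no bag, so the decomposition is invalid.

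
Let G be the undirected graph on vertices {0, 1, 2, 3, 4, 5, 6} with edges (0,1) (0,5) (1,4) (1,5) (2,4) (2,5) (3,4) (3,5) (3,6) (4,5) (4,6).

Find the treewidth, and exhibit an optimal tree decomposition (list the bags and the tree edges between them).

Treewidth 2.
Bags: B1 = {1, 4, 5}  B2 = {0, 1, 5}  B3 = {3, 4, 5}  B4 = {3, 4, 6}  B5 = {2, 4, 5}
Tree: B1–B2, B1–B3, B3–B4, B3–B5

Every bag has size at most 3, so the width is 3 − 1 = 2 and tw(G) ≤ 2. On the other hand G contains the 3-clique {0, 1, 5}. A clique must lie in a single bag of any decomposition, so no decomposition can have width below 2. The upper and lower bounds meet at 2, so that is the treewidth.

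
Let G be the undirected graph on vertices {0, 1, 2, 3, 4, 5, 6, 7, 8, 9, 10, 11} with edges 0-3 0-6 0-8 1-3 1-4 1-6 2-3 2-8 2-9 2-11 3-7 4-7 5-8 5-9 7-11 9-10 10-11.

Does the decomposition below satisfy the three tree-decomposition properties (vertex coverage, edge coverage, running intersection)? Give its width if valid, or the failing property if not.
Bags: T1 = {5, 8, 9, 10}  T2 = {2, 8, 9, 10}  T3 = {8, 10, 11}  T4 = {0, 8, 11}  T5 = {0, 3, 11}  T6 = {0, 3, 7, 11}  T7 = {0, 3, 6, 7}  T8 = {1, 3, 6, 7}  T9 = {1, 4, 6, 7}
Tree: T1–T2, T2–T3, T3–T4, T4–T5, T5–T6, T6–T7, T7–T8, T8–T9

No — edge (2,11) lies in no bag.

A tree decomposition must satisfy three properties: every vertex lies in some bag; for every edge, both endpoints lie together in some bag; and for every vertex, the bags containing it form a connected subtree. Here edge (2,11) lies in no bag, so the decomposition is invalid.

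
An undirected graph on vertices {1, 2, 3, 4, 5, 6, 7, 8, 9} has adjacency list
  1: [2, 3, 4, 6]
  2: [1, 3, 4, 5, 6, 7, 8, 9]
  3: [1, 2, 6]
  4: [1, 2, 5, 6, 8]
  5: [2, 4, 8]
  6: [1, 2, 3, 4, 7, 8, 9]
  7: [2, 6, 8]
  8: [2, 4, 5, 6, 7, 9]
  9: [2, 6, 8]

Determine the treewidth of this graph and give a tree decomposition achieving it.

Treewidth 3.
One optimal decomposition is:
Bags: B1 = {2, 4, 6, 8}  B2 = {2, 4, 5, 8}  B3 = {1, 2, 4, 6}  B4 = {2, 6, 7, 8}  B5 = {1, 2, 3, 6}  B6 = {2, 6, 8, 9}
Tree: B1–B2, B1–B3, B1–B4, B3–B5, B4–B6

Every bag has size at most 4, so the width is 4 − 1 = 3 and tw(G) ≤ 3. Conversely, {2, 4, 5, 8} is a clique of size 4, and the vertices of any clique must share a bag in every tree decomposition; so some bag has ≥ 4 vertices and tw(G) ≥ 3. Combining the bounds, tw(G) = 3.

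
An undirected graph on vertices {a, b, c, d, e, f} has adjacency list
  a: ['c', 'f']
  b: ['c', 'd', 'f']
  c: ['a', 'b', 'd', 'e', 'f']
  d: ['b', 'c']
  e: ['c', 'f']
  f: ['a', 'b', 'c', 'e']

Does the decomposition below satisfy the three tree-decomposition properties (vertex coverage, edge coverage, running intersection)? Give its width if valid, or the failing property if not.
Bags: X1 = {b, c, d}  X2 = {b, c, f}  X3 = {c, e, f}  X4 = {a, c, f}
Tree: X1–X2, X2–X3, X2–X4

Yes; width 2.

Every vertex of G appears in some bag (union = {a, b, c, d, e, f}); every edge is covered by a bag; and for each vertex v the set of bags containing v is connected in the bag tree. The decomposition is therefore valid. The largest bag has 3 vertices, so the width is 2.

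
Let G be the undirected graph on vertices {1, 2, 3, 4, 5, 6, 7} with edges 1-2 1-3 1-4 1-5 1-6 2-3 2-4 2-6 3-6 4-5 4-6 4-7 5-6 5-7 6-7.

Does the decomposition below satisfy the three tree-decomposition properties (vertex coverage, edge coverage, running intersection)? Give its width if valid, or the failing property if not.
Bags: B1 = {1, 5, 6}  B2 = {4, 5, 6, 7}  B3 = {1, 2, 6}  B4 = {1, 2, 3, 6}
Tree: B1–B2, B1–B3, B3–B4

A tree decomposition must satisfy three properties: every vertex lies in some bag; for every edge, both endpoints lie together in some bag; and for every vertex, the bags containing it form a connected subtree. Here edge (4,1) lies in no bag, so the decomposition is invalid.

No — edge (4,1) lies in no bag.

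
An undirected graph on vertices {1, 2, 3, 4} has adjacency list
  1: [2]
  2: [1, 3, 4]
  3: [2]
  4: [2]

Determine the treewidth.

A width-1 tree decomposition is:
Bags: B1 = {2, 4}  B2 = {2, 3}  B3 = {1, 2}
Tree: B1–B2, B2–B3
Every bag has size at most 2, so the width is 2 − 1 = 1 and tw(G) ≤ 1. Any graph with an edge has treewidth ≥ 1, and G has the edge 4–2. Hence tw(G) = 1 exactly.

1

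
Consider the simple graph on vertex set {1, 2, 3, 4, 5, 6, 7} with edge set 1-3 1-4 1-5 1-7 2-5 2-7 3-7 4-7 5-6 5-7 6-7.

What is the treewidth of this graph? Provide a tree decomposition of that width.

Treewidth 2.
One such decomposition:
Bags: B1 = {1, 5, 7}  B2 = {2, 5, 7}  B3 = {1, 4, 7}  B4 = {1, 3, 7}  B5 = {5, 6, 7}
Tree: B1–B2, B1–B3, B3–B4, B2–B5

The largest bag has 3 vertices, giving width 2; this decomposition certifies tw(G) ≤ 2. Conversely, {1, 3, 7} is a clique of size 3, and the vertices of any clique must share a bag in every tree decomposition; so some bag has ≥ 3 vertices and tw(G) ≥ 2. Combining the bounds, tw(G) = 2.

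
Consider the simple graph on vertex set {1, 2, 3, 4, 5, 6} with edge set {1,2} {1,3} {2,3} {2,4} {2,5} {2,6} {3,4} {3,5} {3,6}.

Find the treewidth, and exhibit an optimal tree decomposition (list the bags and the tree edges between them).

Each bag holds 3 vertices, so the decomposition has width 2, which upper-bounds the treewidth. For the lower bound, the 3 vertices {1, 2, 3} are pairwise adjacent, and any tree decomposition puts a clique entirely inside one bag — forcing width ≥ 2. The upper and lower bounds meet at 2, so that is the treewidth.

Treewidth 2.
Bags: B1 = {1, 2, 3}  B2 = {2, 3, 4}  B3 = {2, 3, 6}  B4 = {2, 3, 5}
Tree: B1–B2, B1–B3, B2–B4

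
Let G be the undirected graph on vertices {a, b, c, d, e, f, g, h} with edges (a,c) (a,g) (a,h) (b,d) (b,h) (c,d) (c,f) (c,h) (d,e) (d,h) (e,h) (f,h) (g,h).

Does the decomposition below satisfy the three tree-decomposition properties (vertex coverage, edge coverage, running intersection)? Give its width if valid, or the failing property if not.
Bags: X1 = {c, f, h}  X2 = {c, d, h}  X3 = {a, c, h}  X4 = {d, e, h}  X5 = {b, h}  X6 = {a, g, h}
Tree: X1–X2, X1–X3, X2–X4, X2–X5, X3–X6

No — edge (d,b) lies in no bag.

A tree decomposition must satisfy three properties: every vertex lies in some bag; for every edge, both endpoints lie together in some bag; and for every vertex, the bags containing it form a connected subtree. Here edge (d,b) lies in no bag, so the decomposition is invalid.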